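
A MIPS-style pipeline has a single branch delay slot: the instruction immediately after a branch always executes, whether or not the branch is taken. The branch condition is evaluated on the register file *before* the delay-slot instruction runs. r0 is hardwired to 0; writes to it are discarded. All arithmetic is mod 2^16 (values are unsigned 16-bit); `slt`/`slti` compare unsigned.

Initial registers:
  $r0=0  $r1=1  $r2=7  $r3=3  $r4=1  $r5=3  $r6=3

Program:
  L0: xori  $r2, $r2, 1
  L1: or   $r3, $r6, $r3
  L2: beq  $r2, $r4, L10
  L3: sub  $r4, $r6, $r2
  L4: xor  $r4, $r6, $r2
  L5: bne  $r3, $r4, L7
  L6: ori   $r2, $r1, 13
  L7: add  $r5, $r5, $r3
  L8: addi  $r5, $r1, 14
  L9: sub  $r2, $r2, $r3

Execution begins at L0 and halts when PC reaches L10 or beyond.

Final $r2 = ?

10

[0] xori  $r2, $r2, 1  →  {$r0:0, $r1:1, $r2:6, $r3:3, $r4:1, $r5:3, $r6:3}
[1] or   $r3, $r6, $r3  →  {$r0:0, $r1:1, $r2:6, $r3:3, $r4:1, $r5:3, $r6:3}
[2] beq  $r2, $r4, L10  →  {$r0:0, $r1:1, $r2:6, $r3:3, $r4:1, $r5:3, $r6:3}  ⟨branch fallthrough⟩
[3] sub  $r4, $r6, $r2  →  {$r0:0, $r1:1, $r2:6, $r3:3, $r4:65533, $r5:3, $r6:3}
[4] xor  $r4, $r6, $r2  →  {$r0:0, $r1:1, $r2:6, $r3:3, $r4:5, $r5:3, $r6:3}
[5] bne  $r3, $r4, L7  →  {$r0:0, $r1:1, $r2:6, $r3:3, $r4:5, $r5:3, $r6:3}  ⟨branch taken⟩
[6] ori   $r2, $r1, 13  →  {$r0:0, $r1:1, $r2:13, $r3:3, $r4:5, $r5:3, $r6:3}
[7] add  $r5, $r5, $r3  →  {$r0:0, $r1:1, $r2:13, $r3:3, $r4:5, $r5:6, $r6:3}
[8] addi  $r5, $r1, 14  →  {$r0:0, $r1:1, $r2:13, $r3:3, $r4:5, $r5:15, $r6:3}
[9] sub  $r2, $r2, $r3  →  {$r0:0, $r1:1, $r2:10, $r3:3, $r4:5, $r5:15, $r6:3}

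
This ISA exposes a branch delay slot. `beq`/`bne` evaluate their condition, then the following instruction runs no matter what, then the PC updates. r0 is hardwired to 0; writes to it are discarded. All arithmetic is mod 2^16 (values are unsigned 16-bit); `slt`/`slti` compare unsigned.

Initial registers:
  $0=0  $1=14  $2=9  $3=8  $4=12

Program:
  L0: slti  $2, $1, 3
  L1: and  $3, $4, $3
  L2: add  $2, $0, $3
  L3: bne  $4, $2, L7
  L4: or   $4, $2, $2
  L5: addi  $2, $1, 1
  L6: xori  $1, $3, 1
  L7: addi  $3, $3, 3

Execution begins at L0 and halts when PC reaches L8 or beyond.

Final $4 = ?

8

#0 slti  $2, $1, 3 ; 0/14/0/8/12
#1 and  $3, $4, $3 ; 0/14/0/8/12
#2 add  $2, $0, $3 ; 0/14/8/8/12
#3 bne  $4, $2, L7 ; 0/14/8/8/12 ; →target
#4 or   $4, $2, $2 ; 0/14/8/8/8
#7 addi  $3, $3, 3 ; 0/14/8/11/8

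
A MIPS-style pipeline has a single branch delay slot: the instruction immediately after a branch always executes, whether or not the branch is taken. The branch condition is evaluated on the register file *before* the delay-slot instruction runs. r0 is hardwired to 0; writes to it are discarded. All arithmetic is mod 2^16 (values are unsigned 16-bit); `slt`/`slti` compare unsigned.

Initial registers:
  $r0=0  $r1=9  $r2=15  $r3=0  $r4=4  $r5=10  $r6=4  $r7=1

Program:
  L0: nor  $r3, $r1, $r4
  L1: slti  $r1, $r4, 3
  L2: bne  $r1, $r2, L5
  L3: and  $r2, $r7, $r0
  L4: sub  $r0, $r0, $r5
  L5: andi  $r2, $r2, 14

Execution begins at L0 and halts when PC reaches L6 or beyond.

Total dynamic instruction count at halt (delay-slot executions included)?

  step pc=0: nor  $r3, $r1, $r4  regs=(0,9,15,65522,4,10,4,1)
  step pc=1: slti  $r1, $r4, 3  regs=(0,0,15,65522,4,10,4,1)
  step pc=2: bne  $r1, $r2, L5  cond=T  regs=(0,0,15,65522,4,10,4,1)
  step pc=3: and  $r2, $r7, $r0  regs=(0,0,0,65522,4,10,4,1)
  step pc=5: andi  $r2, $r2, 14  regs=(0,0,0,65522,4,10,4,1)

5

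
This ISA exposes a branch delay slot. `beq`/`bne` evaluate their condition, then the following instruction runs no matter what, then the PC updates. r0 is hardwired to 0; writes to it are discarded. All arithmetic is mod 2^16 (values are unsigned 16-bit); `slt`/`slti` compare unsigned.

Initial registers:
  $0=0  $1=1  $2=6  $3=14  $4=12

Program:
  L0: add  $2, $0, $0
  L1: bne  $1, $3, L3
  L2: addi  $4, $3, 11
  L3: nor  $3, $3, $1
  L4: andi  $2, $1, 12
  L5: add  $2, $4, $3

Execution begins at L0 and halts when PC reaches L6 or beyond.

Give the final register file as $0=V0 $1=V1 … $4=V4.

[0] add  $2, $0, $0  →  {$0:0, $1:1, $2:0, $3:14, $4:12}
[1] bne  $1, $3, L3  →  {$0:0, $1:1, $2:0, $3:14, $4:12}  ⟨branch taken⟩
[2] addi  $4, $3, 11  →  {$0:0, $1:1, $2:0, $3:14, $4:25}
[3] nor  $3, $3, $1  →  {$0:0, $1:1, $2:0, $3:65520, $4:25}
[4] andi  $2, $1, 12  →  {$0:0, $1:1, $2:0, $3:65520, $4:25}
[5] add  $2, $4, $3  →  {$0:0, $1:1, $2:9, $3:65520, $4:25}

$0=0 $1=1 $2=9 $3=65520 $4=25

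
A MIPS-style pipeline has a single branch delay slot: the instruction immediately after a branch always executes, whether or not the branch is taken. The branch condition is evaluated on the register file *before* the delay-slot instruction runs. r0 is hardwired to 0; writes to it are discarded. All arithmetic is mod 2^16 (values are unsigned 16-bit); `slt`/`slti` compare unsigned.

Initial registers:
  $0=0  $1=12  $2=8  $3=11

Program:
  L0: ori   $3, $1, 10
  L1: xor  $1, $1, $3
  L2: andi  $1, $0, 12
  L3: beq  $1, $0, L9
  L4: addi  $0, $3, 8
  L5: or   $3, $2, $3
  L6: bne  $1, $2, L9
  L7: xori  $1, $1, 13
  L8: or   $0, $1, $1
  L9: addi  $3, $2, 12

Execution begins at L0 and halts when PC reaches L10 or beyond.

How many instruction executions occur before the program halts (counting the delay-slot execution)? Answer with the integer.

6

#0 ori   $3, $1, 10 ; 0/12/8/14
#1 xor  $1, $1, $3 ; 0/2/8/14
#2 andi  $1, $0, 12 ; 0/0/8/14
#3 beq  $1, $0, L9 ; 0/0/8/14 ; →target
#4 addi  $0, $3, 8 ; 0/0/8/14
#9 addi  $3, $2, 12 ; 0/0/8/20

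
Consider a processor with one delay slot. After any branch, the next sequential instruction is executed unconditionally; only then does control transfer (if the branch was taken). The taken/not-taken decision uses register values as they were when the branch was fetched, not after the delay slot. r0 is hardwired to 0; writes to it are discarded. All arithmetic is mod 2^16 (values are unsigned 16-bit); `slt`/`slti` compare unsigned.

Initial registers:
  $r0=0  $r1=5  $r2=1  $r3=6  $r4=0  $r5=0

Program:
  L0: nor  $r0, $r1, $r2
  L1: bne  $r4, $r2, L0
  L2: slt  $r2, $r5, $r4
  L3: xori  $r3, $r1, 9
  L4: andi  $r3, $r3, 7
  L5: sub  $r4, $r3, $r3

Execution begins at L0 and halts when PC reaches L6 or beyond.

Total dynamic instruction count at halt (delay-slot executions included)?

#0 nor  $r0, $r1, $r2 ; 0/5/1/6/0/0
#1 bne  $r4, $r2, L0 ; 0/5/1/6/0/0 ; →target
#2 slt  $r2, $r5, $r4 ; 0/5/0/6/0/0
#0 nor  $r0, $r1, $r2 ; 0/5/0/6/0/0
#1 bne  $r4, $r2, L0 ; 0/5/0/6/0/0 ; →fallthru
#2 slt  $r2, $r5, $r4 ; 0/5/0/6/0/0
#3 xori  $r3, $r1, 9 ; 0/5/0/12/0/0
#4 andi  $r3, $r3, 7 ; 0/5/0/4/0/0
#5 sub  $r4, $r3, $r3 ; 0/5/0/4/0/0

9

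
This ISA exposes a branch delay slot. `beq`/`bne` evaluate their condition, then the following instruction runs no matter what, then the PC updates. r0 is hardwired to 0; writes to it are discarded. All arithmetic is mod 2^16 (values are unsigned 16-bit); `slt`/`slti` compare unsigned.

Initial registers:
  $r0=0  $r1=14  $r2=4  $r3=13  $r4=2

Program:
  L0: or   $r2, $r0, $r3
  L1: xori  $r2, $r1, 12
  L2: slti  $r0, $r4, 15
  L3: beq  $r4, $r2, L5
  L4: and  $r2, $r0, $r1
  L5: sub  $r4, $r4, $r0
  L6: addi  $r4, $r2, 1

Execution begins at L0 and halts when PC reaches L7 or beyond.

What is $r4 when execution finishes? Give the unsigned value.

#0 or   $r2, $r0, $r3 ; 0/14/13/13/2
#1 xori  $r2, $r1, 12 ; 0/14/2/13/2
#2 slti  $r0, $r4, 15 ; 0/14/2/13/2
#3 beq  $r4, $r2, L5 ; 0/14/2/13/2 ; →target
#4 and  $r2, $r0, $r1 ; 0/14/0/13/2
#5 sub  $r4, $r4, $r0 ; 0/14/0/13/2
#6 addi  $r4, $r2, 1 ; 0/14/0/13/1

1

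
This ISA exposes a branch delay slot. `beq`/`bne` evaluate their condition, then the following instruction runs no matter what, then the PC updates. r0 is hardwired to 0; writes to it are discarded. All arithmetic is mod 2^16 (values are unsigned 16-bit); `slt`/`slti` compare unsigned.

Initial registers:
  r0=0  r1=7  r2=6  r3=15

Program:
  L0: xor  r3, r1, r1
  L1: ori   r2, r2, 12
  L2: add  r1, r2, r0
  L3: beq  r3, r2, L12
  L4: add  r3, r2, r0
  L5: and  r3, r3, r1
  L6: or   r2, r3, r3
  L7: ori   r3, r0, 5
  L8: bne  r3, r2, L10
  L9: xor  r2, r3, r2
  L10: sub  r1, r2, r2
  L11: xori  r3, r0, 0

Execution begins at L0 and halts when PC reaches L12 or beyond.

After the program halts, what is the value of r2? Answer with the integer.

11

#0 xor  r3, r1, r1 ; 0/7/6/0
#1 ori   r2, r2, 12 ; 0/7/14/0
#2 add  r1, r2, r0 ; 0/14/14/0
#3 beq  r3, r2, L12 ; 0/14/14/0 ; →fallthru
#4 add  r3, r2, r0 ; 0/14/14/14
#5 and  r3, r3, r1 ; 0/14/14/14
#6 or   r2, r3, r3 ; 0/14/14/14
#7 ori   r3, r0, 5 ; 0/14/14/5
#8 bne  r3, r2, L10 ; 0/14/14/5 ; →target
#9 xor  r2, r3, r2 ; 0/14/11/5
#10 sub  r1, r2, r2 ; 0/0/11/5
#11 xori  r3, r0, 0 ; 0/0/11/0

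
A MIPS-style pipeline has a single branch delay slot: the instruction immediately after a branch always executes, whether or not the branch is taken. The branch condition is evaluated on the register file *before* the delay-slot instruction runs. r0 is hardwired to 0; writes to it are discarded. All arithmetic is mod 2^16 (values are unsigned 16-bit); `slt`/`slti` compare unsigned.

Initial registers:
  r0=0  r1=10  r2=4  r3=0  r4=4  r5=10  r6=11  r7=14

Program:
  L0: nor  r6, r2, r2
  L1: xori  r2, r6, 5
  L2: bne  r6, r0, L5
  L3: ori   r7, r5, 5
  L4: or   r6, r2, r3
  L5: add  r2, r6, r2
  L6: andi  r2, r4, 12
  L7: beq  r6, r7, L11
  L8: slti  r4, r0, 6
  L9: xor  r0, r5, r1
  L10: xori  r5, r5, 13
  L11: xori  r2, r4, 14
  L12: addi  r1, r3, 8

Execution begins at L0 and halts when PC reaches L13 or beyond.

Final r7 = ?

15

#0 nor  r6, r2, r2 ; 0/10/4/0/4/10/65531/14
#1 xori  r2, r6, 5 ; 0/10/65534/0/4/10/65531/14
#2 bne  r6, r0, L5 ; 0/10/65534/0/4/10/65531/14 ; →target
#3 ori   r7, r5, 5 ; 0/10/65534/0/4/10/65531/15
#5 add  r2, r6, r2 ; 0/10/65529/0/4/10/65531/15
#6 andi  r2, r4, 12 ; 0/10/4/0/4/10/65531/15
#7 beq  r6, r7, L11 ; 0/10/4/0/4/10/65531/15 ; →fallthru
#8 slti  r4, r0, 6 ; 0/10/4/0/1/10/65531/15
#9 xor  r0, r5, r1 ; 0/10/4/0/1/10/65531/15
#10 xori  r5, r5, 13 ; 0/10/4/0/1/7/65531/15
#11 xori  r2, r4, 14 ; 0/10/15/0/1/7/65531/15
#12 addi  r1, r3, 8 ; 0/8/15/0/1/7/65531/15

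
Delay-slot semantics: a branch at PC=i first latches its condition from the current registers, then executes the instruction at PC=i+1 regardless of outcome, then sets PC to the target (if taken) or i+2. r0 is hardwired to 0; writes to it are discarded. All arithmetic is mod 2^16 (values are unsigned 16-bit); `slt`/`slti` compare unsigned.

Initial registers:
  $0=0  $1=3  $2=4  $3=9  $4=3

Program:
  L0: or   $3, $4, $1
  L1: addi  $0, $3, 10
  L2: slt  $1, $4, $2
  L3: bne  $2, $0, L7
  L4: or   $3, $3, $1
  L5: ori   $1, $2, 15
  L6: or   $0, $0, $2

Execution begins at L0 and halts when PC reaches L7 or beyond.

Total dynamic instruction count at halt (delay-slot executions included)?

5

[0] or   $3, $4, $1  →  {$0:0, $1:3, $2:4, $3:3, $4:3}
[1] addi  $0, $3, 10  →  {$0:0, $1:3, $2:4, $3:3, $4:3}
[2] slt  $1, $4, $2  →  {$0:0, $1:1, $2:4, $3:3, $4:3}
[3] bne  $2, $0, L7  →  {$0:0, $1:1, $2:4, $3:3, $4:3}  ⟨branch taken⟩
[4] or   $3, $3, $1  →  {$0:0, $1:1, $2:4, $3:3, $4:3}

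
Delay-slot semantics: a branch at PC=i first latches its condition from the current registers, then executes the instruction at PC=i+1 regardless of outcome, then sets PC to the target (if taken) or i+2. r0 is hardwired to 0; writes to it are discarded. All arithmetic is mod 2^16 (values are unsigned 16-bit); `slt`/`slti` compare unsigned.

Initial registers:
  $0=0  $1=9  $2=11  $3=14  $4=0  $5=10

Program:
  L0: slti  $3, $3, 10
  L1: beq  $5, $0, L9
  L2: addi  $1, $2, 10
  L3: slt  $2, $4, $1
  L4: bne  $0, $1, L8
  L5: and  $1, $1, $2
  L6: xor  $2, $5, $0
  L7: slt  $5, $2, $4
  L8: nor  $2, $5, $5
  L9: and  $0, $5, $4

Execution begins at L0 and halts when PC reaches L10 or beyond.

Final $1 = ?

#0 slti  $3, $3, 10 ; 0/9/11/0/0/10
#1 beq  $5, $0, L9 ; 0/9/11/0/0/10 ; →fallthru
#2 addi  $1, $2, 10 ; 0/21/11/0/0/10
#3 slt  $2, $4, $1 ; 0/21/1/0/0/10
#4 bne  $0, $1, L8 ; 0/21/1/0/0/10 ; →target
#5 and  $1, $1, $2 ; 0/1/1/0/0/10
#8 nor  $2, $5, $5 ; 0/1/65525/0/0/10
#9 and  $0, $5, $4 ; 0/1/65525/0/0/10

1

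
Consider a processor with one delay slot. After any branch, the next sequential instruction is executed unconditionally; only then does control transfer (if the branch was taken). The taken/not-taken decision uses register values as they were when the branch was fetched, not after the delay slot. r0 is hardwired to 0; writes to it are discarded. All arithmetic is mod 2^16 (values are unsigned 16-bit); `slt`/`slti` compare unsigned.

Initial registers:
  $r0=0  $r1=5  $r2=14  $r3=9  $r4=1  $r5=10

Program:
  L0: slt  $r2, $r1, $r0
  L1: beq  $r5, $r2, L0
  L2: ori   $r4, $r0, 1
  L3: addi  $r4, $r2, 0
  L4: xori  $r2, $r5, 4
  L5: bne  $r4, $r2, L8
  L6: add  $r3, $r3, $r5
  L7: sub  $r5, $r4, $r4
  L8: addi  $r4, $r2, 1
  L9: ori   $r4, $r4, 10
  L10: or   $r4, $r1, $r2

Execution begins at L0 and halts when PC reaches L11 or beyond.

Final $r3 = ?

#0 slt  $r2, $r1, $r0 ; 0/5/0/9/1/10
#1 beq  $r5, $r2, L0 ; 0/5/0/9/1/10 ; →fallthru
#2 ori   $r4, $r0, 1 ; 0/5/0/9/1/10
#3 addi  $r4, $r2, 0 ; 0/5/0/9/0/10
#4 xori  $r2, $r5, 4 ; 0/5/14/9/0/10
#5 bne  $r4, $r2, L8 ; 0/5/14/9/0/10 ; →target
#6 add  $r3, $r3, $r5 ; 0/5/14/19/0/10
#8 addi  $r4, $r2, 1 ; 0/5/14/19/15/10
#9 ori   $r4, $r4, 10 ; 0/5/14/19/15/10
#10 or   $r4, $r1, $r2 ; 0/5/14/19/15/10

19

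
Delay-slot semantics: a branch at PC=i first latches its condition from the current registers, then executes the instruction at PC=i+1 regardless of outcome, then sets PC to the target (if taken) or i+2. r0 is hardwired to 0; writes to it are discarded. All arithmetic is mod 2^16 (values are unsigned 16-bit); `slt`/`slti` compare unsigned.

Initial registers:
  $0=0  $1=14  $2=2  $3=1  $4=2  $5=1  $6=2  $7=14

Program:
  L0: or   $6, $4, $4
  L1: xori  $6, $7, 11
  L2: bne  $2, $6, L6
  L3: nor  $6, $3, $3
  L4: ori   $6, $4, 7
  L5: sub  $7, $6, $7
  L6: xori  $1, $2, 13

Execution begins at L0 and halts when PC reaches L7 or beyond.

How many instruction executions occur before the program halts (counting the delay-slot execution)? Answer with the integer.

  step pc=0: or   $6, $4, $4  regs=(0,14,2,1,2,1,2,14)
  step pc=1: xori  $6, $7, 11  regs=(0,14,2,1,2,1,5,14)
  step pc=2: bne  $2, $6, L6  cond=T  regs=(0,14,2,1,2,1,5,14)
  step pc=3: nor  $6, $3, $3  regs=(0,14,2,1,2,1,65534,14)
  step pc=6: xori  $1, $2, 13  regs=(0,15,2,1,2,1,65534,14)

5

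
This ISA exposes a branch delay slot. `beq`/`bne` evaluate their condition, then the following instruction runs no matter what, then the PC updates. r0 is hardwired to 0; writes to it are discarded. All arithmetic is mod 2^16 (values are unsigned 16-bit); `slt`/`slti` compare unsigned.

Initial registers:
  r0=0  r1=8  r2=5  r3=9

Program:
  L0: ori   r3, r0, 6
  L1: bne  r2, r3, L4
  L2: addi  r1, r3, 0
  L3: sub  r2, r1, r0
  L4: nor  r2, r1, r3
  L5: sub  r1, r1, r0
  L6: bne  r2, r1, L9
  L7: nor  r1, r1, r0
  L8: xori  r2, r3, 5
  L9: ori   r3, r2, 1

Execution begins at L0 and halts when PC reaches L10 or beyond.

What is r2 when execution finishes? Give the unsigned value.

PC=0  ori   r3, r0, 6        | r0=0 r1=8 r2=5 r3=6
PC=1  bne  r2, r3, L4        | r0=0 r1=8 r2=5 r3=6  [TAKEN]
PC=2  addi  r1, r3, 0        | r0=0 r1=6 r2=5 r3=6
PC=4  nor  r2, r1, r3        | r0=0 r1=6 r2=65529 r3=6
PC=5  sub  r1, r1, r0        | r0=0 r1=6 r2=65529 r3=6
PC=6  bne  r2, r1, L9        | r0=0 r1=6 r2=65529 r3=6  [TAKEN]
PC=7  nor  r1, r1, r0        | r0=0 r1=65529 r2=65529 r3=6
PC=9  ori   r3, r2, 1        | r0=0 r1=65529 r2=65529 r3=65529

65529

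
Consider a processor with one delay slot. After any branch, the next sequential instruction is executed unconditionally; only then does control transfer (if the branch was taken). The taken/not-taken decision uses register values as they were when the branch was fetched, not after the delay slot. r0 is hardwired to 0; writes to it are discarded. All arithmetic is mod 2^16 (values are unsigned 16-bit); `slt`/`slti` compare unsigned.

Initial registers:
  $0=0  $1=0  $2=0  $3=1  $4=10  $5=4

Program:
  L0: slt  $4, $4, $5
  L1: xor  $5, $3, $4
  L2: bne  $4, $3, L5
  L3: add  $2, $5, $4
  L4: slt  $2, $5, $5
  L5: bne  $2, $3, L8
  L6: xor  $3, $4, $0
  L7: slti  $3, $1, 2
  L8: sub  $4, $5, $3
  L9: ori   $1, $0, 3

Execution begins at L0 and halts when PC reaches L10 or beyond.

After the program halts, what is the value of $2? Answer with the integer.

1

  step pc=0: slt  $4, $4, $5  regs=(0,0,0,1,0,4)
  step pc=1: xor  $5, $3, $4  regs=(0,0,0,1,0,1)
  step pc=2: bne  $4, $3, L5  cond=T  regs=(0,0,0,1,0,1)
  step pc=3: add  $2, $5, $4  regs=(0,0,1,1,0,1)
  step pc=5: bne  $2, $3, L8  cond=F  regs=(0,0,1,1,0,1)
  step pc=6: xor  $3, $4, $0  regs=(0,0,1,0,0,1)
  step pc=7: slti  $3, $1, 2  regs=(0,0,1,1,0,1)
  step pc=8: sub  $4, $5, $3  regs=(0,0,1,1,0,1)
  step pc=9: ori   $1, $0, 3  regs=(0,3,1,1,0,1)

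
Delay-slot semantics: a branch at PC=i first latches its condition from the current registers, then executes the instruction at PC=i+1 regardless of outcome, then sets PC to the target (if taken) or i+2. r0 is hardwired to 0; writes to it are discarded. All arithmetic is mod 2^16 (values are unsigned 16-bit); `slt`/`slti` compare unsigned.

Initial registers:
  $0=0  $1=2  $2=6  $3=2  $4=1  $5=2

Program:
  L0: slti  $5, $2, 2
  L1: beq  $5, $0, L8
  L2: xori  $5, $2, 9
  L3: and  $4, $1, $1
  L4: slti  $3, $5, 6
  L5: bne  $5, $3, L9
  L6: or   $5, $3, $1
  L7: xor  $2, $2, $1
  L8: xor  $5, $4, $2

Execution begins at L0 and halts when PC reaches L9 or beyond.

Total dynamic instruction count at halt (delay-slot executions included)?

4

[0] slti  $5, $2, 2  →  {$0:0, $1:2, $2:6, $3:2, $4:1, $5:0}
[1] beq  $5, $0, L8  →  {$0:0, $1:2, $2:6, $3:2, $4:1, $5:0}  ⟨branch taken⟩
[2] xori  $5, $2, 9  →  {$0:0, $1:2, $2:6, $3:2, $4:1, $5:15}
[8] xor  $5, $4, $2  →  {$0:0, $1:2, $2:6, $3:2, $4:1, $5:7}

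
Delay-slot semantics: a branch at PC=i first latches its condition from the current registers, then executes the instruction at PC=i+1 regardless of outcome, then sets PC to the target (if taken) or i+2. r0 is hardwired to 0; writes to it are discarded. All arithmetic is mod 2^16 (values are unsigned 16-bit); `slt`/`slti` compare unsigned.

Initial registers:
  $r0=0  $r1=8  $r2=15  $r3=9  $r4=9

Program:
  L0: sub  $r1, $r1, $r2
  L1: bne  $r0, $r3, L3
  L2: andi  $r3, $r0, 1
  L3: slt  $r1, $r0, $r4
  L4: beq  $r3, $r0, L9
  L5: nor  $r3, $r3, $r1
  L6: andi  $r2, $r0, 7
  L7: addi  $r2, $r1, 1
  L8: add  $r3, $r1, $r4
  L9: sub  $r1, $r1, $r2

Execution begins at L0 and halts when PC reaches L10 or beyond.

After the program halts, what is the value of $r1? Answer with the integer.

#0 sub  $r1, $r1, $r2 ; 0/65529/15/9/9
#1 bne  $r0, $r3, L3 ; 0/65529/15/9/9 ; →target
#2 andi  $r3, $r0, 1 ; 0/65529/15/0/9
#3 slt  $r1, $r0, $r4 ; 0/1/15/0/9
#4 beq  $r3, $r0, L9 ; 0/1/15/0/9 ; →target
#5 nor  $r3, $r3, $r1 ; 0/1/15/65534/9
#9 sub  $r1, $r1, $r2 ; 0/65522/15/65534/9

65522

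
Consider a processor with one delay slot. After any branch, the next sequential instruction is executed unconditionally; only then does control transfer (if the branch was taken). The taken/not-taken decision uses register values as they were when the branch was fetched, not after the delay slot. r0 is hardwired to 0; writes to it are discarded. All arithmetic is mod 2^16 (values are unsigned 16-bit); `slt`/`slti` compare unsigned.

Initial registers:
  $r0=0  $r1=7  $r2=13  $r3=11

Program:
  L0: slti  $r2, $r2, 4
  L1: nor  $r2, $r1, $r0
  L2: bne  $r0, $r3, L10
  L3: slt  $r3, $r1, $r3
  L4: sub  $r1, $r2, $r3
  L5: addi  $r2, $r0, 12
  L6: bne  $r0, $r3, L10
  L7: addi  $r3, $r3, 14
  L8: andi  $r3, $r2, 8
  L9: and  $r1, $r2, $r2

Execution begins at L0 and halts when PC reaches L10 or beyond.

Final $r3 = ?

1

[0] slti  $r2, $r2, 4  →  {$r0:0, $r1:7, $r2:0, $r3:11}
[1] nor  $r2, $r1, $r0  →  {$r0:0, $r1:7, $r2:65528, $r3:11}
[2] bne  $r0, $r3, L10  →  {$r0:0, $r1:7, $r2:65528, $r3:11}  ⟨branch taken⟩
[3] slt  $r3, $r1, $r3  →  {$r0:0, $r1:7, $r2:65528, $r3:1}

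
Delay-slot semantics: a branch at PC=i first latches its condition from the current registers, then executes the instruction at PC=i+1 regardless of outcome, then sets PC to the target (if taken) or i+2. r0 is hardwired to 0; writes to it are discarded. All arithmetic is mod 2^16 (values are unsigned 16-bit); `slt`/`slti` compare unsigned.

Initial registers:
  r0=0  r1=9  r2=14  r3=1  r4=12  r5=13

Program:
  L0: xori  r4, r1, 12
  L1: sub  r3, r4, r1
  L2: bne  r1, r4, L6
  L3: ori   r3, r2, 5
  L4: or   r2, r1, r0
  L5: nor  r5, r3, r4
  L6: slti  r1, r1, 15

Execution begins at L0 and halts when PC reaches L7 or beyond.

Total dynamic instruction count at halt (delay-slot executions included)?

5

[0] xori  r4, r1, 12  →  {r0:0, r1:9, r2:14, r3:1, r4:5, r5:13}
[1] sub  r3, r4, r1  →  {r0:0, r1:9, r2:14, r3:65532, r4:5, r5:13}
[2] bne  r1, r4, L6  →  {r0:0, r1:9, r2:14, r3:65532, r4:5, r5:13}  ⟨branch taken⟩
[3] ori   r3, r2, 5  →  {r0:0, r1:9, r2:14, r3:15, r4:5, r5:13}
[6] slti  r1, r1, 15  →  {r0:0, r1:1, r2:14, r3:15, r4:5, r5:13}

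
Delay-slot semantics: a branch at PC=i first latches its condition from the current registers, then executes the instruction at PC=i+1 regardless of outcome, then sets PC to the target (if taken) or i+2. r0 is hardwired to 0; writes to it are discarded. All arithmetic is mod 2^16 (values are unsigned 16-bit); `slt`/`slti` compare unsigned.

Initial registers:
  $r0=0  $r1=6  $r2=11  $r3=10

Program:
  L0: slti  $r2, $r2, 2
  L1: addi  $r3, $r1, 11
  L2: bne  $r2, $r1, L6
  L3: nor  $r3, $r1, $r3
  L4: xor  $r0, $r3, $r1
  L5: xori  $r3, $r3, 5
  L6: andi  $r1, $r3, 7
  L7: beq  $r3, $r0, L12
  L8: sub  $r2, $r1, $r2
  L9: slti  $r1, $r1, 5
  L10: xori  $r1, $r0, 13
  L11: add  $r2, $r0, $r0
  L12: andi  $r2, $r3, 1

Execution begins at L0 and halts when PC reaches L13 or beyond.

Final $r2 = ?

PC=0  slti  $r2, $r2, 2      | $r0=0 $r1=6 $r2=0 $r3=10
PC=1  addi  $r3, $r1, 11     | $r0=0 $r1=6 $r2=0 $r3=17
PC=2  bne  $r2, $r1, L6      | $r0=0 $r1=6 $r2=0 $r3=17  [TAKEN]
PC=3  nor  $r3, $r1, $r3     | $r0=0 $r1=6 $r2=0 $r3=65512
PC=6  andi  $r1, $r3, 7      | $r0=0 $r1=0 $r2=0 $r3=65512
PC=7  beq  $r3, $r0, L12     | $r0=0 $r1=0 $r2=0 $r3=65512  [not taken]
PC=8  sub  $r2, $r1, $r2     | $r0=0 $r1=0 $r2=0 $r3=65512
PC=9  slti  $r1, $r1, 5      | $r0=0 $r1=1 $r2=0 $r3=65512
PC=10 xori  $r1, $r0, 13     | $r0=0 $r1=13 $r2=0 $r3=65512
PC=11 add  $r2, $r0, $r0     | $r0=0 $r1=13 $r2=0 $r3=65512
PC=12 andi  $r2, $r3, 1      | $r0=0 $r1=13 $r2=0 $r3=65512

0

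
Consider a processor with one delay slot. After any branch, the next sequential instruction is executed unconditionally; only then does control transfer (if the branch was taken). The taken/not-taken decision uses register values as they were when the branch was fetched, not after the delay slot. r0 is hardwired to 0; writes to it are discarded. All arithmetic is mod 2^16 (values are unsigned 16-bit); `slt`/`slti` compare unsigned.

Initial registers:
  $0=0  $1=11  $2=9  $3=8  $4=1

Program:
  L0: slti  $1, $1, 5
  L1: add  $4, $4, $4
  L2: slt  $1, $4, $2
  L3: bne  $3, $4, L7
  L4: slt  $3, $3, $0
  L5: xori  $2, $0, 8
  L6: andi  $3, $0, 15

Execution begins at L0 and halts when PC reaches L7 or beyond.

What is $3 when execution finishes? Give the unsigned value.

PC=0  slti  $1, $1, 5        | $0=0 $1=0 $2=9 $3=8 $4=1
PC=1  add  $4, $4, $4        | $0=0 $1=0 $2=9 $3=8 $4=2
PC=2  slt  $1, $4, $2        | $0=0 $1=1 $2=9 $3=8 $4=2
PC=3  bne  $3, $4, L7        | $0=0 $1=1 $2=9 $3=8 $4=2  [TAKEN]
PC=4  slt  $3, $3, $0        | $0=0 $1=1 $2=9 $3=0 $4=2

0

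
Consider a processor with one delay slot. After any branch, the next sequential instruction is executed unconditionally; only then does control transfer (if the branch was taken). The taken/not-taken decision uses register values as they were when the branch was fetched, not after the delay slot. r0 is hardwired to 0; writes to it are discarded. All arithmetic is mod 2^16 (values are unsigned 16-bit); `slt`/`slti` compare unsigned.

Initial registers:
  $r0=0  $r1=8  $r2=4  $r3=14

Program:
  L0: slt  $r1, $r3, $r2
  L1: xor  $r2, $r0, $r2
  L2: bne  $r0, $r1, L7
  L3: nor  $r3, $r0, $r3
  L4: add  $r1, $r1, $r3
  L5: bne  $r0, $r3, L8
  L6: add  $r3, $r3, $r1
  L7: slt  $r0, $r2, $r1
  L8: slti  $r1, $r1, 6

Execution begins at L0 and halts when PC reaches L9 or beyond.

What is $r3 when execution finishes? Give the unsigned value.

PC=0  slt  $r1, $r3, $r2     | $r0=0 $r1=0 $r2=4 $r3=14
PC=1  xor  $r2, $r0, $r2     | $r0=0 $r1=0 $r2=4 $r3=14
PC=2  bne  $r0, $r1, L7      | $r0=0 $r1=0 $r2=4 $r3=14  [not taken]
PC=3  nor  $r3, $r0, $r3     | $r0=0 $r1=0 $r2=4 $r3=65521
PC=4  add  $r1, $r1, $r3     | $r0=0 $r1=65521 $r2=4 $r3=65521
PC=5  bne  $r0, $r3, L8      | $r0=0 $r1=65521 $r2=4 $r3=65521  [TAKEN]
PC=6  add  $r3, $r3, $r1     | $r0=0 $r1=65521 $r2=4 $r3=65506
PC=8  slti  $r1, $r1, 6      | $r0=0 $r1=0 $r2=4 $r3=65506

65506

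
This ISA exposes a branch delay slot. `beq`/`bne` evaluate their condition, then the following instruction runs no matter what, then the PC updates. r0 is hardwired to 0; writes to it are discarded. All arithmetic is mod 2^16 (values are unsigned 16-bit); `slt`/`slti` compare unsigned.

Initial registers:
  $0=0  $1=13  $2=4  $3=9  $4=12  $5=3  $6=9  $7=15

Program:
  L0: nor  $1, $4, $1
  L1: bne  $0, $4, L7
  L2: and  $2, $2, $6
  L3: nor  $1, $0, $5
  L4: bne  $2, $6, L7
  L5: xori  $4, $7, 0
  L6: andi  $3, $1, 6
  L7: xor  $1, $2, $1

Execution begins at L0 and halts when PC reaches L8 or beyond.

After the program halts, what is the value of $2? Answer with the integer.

0

[0] nor  $1, $4, $1  →  {$0:0, $1:65522, $2:4, $3:9, $4:12, $5:3, $6:9, $7:15}
[1] bne  $0, $4, L7  →  {$0:0, $1:65522, $2:4, $3:9, $4:12, $5:3, $6:9, $7:15}  ⟨branch taken⟩
[2] and  $2, $2, $6  →  {$0:0, $1:65522, $2:0, $3:9, $4:12, $5:3, $6:9, $7:15}
[7] xor  $1, $2, $1  →  {$0:0, $1:65522, $2:0, $3:9, $4:12, $5:3, $6:9, $7:15}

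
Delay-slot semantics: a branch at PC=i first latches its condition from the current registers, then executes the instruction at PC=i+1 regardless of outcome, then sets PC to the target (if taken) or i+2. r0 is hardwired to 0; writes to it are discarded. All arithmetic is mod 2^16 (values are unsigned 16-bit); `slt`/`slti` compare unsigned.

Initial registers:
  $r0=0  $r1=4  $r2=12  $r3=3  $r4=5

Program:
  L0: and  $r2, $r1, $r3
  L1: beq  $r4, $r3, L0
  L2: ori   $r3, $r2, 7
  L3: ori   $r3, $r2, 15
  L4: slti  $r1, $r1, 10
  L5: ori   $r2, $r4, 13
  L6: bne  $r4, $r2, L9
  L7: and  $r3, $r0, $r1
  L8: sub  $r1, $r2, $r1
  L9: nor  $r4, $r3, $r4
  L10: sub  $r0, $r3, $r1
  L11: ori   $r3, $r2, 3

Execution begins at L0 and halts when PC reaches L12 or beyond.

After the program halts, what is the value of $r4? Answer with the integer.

PC=0  and  $r2, $r1, $r3     | $r0=0 $r1=4 $r2=0 $r3=3 $r4=5
PC=1  beq  $r4, $r3, L0      | $r0=0 $r1=4 $r2=0 $r3=3 $r4=5  [not taken]
PC=2  ori   $r3, $r2, 7      | $r0=0 $r1=4 $r2=0 $r3=7 $r4=5
PC=3  ori   $r3, $r2, 15     | $r0=0 $r1=4 $r2=0 $r3=15 $r4=5
PC=4  slti  $r1, $r1, 10     | $r0=0 $r1=1 $r2=0 $r3=15 $r4=5
PC=5  ori   $r2, $r4, 13     | $r0=0 $r1=1 $r2=13 $r3=15 $r4=5
PC=6  bne  $r4, $r2, L9      | $r0=0 $r1=1 $r2=13 $r3=15 $r4=5  [TAKEN]
PC=7  and  $r3, $r0, $r1     | $r0=0 $r1=1 $r2=13 $r3=0 $r4=5
PC=9  nor  $r4, $r3, $r4     | $r0=0 $r1=1 $r2=13 $r3=0 $r4=65530
PC=10 sub  $r0, $r3, $r1     | $r0=0 $r1=1 $r2=13 $r3=0 $r4=65530
PC=11 ori   $r3, $r2, 3      | $r0=0 $r1=1 $r2=13 $r3=15 $r4=65530

65530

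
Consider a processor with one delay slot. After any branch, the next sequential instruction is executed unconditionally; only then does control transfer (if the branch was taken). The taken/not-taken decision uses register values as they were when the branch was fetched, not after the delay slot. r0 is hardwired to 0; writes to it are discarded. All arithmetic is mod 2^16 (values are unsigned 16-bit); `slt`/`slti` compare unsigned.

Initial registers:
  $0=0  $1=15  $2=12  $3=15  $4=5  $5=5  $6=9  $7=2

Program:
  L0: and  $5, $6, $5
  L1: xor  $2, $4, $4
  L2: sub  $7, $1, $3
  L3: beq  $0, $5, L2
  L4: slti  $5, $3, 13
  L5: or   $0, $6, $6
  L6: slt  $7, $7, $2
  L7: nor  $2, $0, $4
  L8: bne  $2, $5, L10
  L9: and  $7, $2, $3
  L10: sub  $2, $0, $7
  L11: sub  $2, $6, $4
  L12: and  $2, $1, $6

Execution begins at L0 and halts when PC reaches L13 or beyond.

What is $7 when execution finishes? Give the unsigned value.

PC=0  and  $5, $6, $5        | $0=0 $1=15 $2=12 $3=15 $4=5 $5=1 $6=9 $7=2
PC=1  xor  $2, $4, $4        | $0=0 $1=15 $2=0 $3=15 $4=5 $5=1 $6=9 $7=2
PC=2  sub  $7, $1, $3        | $0=0 $1=15 $2=0 $3=15 $4=5 $5=1 $6=9 $7=0
PC=3  beq  $0, $5, L2        | $0=0 $1=15 $2=0 $3=15 $4=5 $5=1 $6=9 $7=0  [not taken]
PC=4  slti  $5, $3, 13       | $0=0 $1=15 $2=0 $3=15 $4=5 $5=0 $6=9 $7=0
PC=5  or   $0, $6, $6        | $0=0 $1=15 $2=0 $3=15 $4=5 $5=0 $6=9 $7=0
PC=6  slt  $7, $7, $2        | $0=0 $1=15 $2=0 $3=15 $4=5 $5=0 $6=9 $7=0
PC=7  nor  $2, $0, $4        | $0=0 $1=15 $2=65530 $3=15 $4=5 $5=0 $6=9 $7=0
PC=8  bne  $2, $5, L10       | $0=0 $1=15 $2=65530 $3=15 $4=5 $5=0 $6=9 $7=0  [TAKEN]
PC=9  and  $7, $2, $3        | $0=0 $1=15 $2=65530 $3=15 $4=5 $5=0 $6=9 $7=10
PC=10 sub  $2, $0, $7        | $0=0 $1=15 $2=65526 $3=15 $4=5 $5=0 $6=9 $7=10
PC=11 sub  $2, $6, $4        | $0=0 $1=15 $2=4 $3=15 $4=5 $5=0 $6=9 $7=10
PC=12 and  $2, $1, $6        | $0=0 $1=15 $2=9 $3=15 $4=5 $5=0 $6=9 $7=10

10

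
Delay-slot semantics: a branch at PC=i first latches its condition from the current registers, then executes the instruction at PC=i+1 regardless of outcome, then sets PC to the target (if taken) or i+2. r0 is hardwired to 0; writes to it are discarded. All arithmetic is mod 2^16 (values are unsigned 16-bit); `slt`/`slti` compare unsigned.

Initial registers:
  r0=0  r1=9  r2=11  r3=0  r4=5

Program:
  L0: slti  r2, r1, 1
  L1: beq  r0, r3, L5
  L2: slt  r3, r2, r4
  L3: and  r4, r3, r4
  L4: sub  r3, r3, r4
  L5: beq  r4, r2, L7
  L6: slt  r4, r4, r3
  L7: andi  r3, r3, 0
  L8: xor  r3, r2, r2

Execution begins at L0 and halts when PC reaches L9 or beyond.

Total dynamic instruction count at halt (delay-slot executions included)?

7

#0 slti  r2, r1, 1 ; 0/9/0/0/5
#1 beq  r0, r3, L5 ; 0/9/0/0/5 ; →target
#2 slt  r3, r2, r4 ; 0/9/0/1/5
#5 beq  r4, r2, L7 ; 0/9/0/1/5 ; →fallthru
#6 slt  r4, r4, r3 ; 0/9/0/1/0
#7 andi  r3, r3, 0 ; 0/9/0/0/0
#8 xor  r3, r2, r2 ; 0/9/0/0/0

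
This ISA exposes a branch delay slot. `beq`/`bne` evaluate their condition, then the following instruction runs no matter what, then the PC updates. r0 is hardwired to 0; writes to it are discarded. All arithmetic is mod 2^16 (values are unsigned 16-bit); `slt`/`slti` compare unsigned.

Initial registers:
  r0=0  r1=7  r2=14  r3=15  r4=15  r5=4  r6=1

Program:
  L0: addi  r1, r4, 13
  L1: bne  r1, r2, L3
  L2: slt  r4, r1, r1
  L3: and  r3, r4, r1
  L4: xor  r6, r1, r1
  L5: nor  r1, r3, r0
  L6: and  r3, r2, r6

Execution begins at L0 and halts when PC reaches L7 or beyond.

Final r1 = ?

[0] addi  r1, r4, 13  →  {r0:0, r1:28, r2:14, r3:15, r4:15, r5:4, r6:1}
[1] bne  r1, r2, L3  →  {r0:0, r1:28, r2:14, r3:15, r4:15, r5:4, r6:1}  ⟨branch taken⟩
[2] slt  r4, r1, r1  →  {r0:0, r1:28, r2:14, r3:15, r4:0, r5:4, r6:1}
[3] and  r3, r4, r1  →  {r0:0, r1:28, r2:14, r3:0, r4:0, r5:4, r6:1}
[4] xor  r6, r1, r1  →  {r0:0, r1:28, r2:14, r3:0, r4:0, r5:4, r6:0}
[5] nor  r1, r3, r0  →  {r0:0, r1:65535, r2:14, r3:0, r4:0, r5:4, r6:0}
[6] and  r3, r2, r6  →  {r0:0, r1:65535, r2:14, r3:0, r4:0, r5:4, r6:0}

65535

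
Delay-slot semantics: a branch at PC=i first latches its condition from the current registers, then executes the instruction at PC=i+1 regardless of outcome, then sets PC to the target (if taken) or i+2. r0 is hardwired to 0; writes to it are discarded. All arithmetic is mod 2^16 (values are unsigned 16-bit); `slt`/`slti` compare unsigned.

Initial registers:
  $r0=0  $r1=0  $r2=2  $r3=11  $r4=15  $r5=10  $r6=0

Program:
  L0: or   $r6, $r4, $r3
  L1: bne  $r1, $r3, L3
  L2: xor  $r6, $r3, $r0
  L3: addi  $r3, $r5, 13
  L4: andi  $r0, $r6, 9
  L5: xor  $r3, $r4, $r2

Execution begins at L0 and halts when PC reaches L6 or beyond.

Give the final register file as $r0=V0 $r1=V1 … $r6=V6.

#0 or   $r6, $r4, $r3 ; 0/0/2/11/15/10/15
#1 bne  $r1, $r3, L3 ; 0/0/2/11/15/10/15 ; →target
#2 xor  $r6, $r3, $r0 ; 0/0/2/11/15/10/11
#3 addi  $r3, $r5, 13 ; 0/0/2/23/15/10/11
#4 andi  $r0, $r6, 9 ; 0/0/2/23/15/10/11
#5 xor  $r3, $r4, $r2 ; 0/0/2/13/15/10/11

$r0=0 $r1=0 $r2=2 $r3=13 $r4=15 $r5=10 $r6=11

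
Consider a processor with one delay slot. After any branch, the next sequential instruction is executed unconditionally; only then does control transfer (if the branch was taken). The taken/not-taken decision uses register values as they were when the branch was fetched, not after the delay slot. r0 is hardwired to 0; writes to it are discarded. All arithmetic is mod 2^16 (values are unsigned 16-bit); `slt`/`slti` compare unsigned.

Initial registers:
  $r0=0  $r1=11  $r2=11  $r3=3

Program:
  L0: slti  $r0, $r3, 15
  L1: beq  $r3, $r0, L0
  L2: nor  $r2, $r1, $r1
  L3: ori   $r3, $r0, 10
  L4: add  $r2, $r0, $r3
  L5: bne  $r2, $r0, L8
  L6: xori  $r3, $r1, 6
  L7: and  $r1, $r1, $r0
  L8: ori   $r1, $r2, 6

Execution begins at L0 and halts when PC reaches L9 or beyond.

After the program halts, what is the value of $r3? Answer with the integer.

13

#0 slti  $r0, $r3, 15 ; 0/11/11/3
#1 beq  $r3, $r0, L0 ; 0/11/11/3 ; →fallthru
#2 nor  $r2, $r1, $r1 ; 0/11/65524/3
#3 ori   $r3, $r0, 10 ; 0/11/65524/10
#4 add  $r2, $r0, $r3 ; 0/11/10/10
#5 bne  $r2, $r0, L8 ; 0/11/10/10 ; →target
#6 xori  $r3, $r1, 6 ; 0/11/10/13
#8 ori   $r1, $r2, 6 ; 0/14/10/13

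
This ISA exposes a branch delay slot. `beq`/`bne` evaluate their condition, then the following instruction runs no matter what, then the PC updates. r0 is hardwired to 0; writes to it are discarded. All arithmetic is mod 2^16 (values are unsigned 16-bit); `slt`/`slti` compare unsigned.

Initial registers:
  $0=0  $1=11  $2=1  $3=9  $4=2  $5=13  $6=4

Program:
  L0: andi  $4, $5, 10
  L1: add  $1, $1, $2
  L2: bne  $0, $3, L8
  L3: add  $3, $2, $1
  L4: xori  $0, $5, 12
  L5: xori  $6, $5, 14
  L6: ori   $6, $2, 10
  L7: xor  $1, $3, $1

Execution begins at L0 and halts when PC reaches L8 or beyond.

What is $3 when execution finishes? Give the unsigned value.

13

[0] andi  $4, $5, 10  →  {$0:0, $1:11, $2:1, $3:9, $4:8, $5:13, $6:4}
[1] add  $1, $1, $2  →  {$0:0, $1:12, $2:1, $3:9, $4:8, $5:13, $6:4}
[2] bne  $0, $3, L8  →  {$0:0, $1:12, $2:1, $3:9, $4:8, $5:13, $6:4}  ⟨branch taken⟩
[3] add  $3, $2, $1  →  {$0:0, $1:12, $2:1, $3:13, $4:8, $5:13, $6:4}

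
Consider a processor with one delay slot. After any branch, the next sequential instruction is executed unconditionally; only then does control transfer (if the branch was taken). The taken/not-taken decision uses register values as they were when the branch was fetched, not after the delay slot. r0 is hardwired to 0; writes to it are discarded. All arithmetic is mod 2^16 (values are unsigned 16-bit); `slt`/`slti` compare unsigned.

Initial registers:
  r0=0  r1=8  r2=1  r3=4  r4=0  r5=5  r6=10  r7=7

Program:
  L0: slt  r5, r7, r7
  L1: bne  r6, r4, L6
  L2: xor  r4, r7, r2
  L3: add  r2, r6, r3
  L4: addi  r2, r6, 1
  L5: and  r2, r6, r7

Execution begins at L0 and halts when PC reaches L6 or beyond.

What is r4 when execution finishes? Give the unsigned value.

#0 slt  r5, r7, r7 ; 0/8/1/4/0/0/10/7
#1 bne  r6, r4, L6 ; 0/8/1/4/0/0/10/7 ; →target
#2 xor  r4, r7, r2 ; 0/8/1/4/6/0/10/7

6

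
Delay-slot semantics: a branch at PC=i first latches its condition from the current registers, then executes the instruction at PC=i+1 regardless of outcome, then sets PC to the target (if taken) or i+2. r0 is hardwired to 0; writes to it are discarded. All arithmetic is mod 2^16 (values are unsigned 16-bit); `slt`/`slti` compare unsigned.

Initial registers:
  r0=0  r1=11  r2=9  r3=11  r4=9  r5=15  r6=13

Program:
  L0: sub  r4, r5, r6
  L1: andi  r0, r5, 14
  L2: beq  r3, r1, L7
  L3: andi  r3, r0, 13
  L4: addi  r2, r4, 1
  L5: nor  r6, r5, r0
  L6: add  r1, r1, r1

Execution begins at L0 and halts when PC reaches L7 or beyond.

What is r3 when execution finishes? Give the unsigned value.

[0] sub  r4, r5, r6  →  {r0:0, r1:11, r2:9, r3:11, r4:2, r5:15, r6:13}
[1] andi  r0, r5, 14  →  {r0:0, r1:11, r2:9, r3:11, r4:2, r5:15, r6:13}
[2] beq  r3, r1, L7  →  {r0:0, r1:11, r2:9, r3:11, r4:2, r5:15, r6:13}  ⟨branch taken⟩
[3] andi  r3, r0, 13  →  {r0:0, r1:11, r2:9, r3:0, r4:2, r5:15, r6:13}

0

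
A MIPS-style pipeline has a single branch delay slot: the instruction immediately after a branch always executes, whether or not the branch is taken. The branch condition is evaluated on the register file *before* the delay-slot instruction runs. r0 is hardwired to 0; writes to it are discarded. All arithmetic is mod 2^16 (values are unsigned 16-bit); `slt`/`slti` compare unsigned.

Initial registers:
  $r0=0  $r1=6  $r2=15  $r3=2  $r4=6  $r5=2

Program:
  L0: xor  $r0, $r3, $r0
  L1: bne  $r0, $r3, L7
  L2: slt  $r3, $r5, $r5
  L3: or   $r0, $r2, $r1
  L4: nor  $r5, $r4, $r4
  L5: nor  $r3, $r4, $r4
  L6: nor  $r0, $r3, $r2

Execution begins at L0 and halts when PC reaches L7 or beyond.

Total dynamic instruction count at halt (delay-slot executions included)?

3

#0 xor  $r0, $r3, $r0 ; 0/6/15/2/6/2
#1 bne  $r0, $r3, L7 ; 0/6/15/2/6/2 ; →target
#2 slt  $r3, $r5, $r5 ; 0/6/15/0/6/2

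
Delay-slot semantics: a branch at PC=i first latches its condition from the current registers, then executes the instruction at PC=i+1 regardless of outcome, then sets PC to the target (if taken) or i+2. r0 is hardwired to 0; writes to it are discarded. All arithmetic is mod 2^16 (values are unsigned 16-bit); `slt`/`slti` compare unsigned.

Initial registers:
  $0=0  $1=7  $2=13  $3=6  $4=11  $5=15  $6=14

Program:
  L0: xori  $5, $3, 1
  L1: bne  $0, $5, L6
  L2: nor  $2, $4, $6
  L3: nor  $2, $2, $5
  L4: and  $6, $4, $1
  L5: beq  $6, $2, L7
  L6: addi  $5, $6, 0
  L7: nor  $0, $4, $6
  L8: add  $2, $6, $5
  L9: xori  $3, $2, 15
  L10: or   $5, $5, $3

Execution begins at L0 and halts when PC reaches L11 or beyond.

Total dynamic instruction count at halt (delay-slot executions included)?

8

PC=0  xori  $5, $3, 1        | $0=0 $1=7 $2=13 $3=6 $4=11 $5=7 $6=14
PC=1  bne  $0, $5, L6        | $0=0 $1=7 $2=13 $3=6 $4=11 $5=7 $6=14  [TAKEN]
PC=2  nor  $2, $4, $6        | $0=0 $1=7 $2=65520 $3=6 $4=11 $5=7 $6=14
PC=6  addi  $5, $6, 0        | $0=0 $1=7 $2=65520 $3=6 $4=11 $5=14 $6=14
PC=7  nor  $0, $4, $6        | $0=0 $1=7 $2=65520 $3=6 $4=11 $5=14 $6=14
PC=8  add  $2, $6, $5        | $0=0 $1=7 $2=28 $3=6 $4=11 $5=14 $6=14
PC=9  xori  $3, $2, 15       | $0=0 $1=7 $2=28 $3=19 $4=11 $5=14 $6=14
PC=10 or   $5, $5, $3        | $0=0 $1=7 $2=28 $3=19 $4=11 $5=31 $6=14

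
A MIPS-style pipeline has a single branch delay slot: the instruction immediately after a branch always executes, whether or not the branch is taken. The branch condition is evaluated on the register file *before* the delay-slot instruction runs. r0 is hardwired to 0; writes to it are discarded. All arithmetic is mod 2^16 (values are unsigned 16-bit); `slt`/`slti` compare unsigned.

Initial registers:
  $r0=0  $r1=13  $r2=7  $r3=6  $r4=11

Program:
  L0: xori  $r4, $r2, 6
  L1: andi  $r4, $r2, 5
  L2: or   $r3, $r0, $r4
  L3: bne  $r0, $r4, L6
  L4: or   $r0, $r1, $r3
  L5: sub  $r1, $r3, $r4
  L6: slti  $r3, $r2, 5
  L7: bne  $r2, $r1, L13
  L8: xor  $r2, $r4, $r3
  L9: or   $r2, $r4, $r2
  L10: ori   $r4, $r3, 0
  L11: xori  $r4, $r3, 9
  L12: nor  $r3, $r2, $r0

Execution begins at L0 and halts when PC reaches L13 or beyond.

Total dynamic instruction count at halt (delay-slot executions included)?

8

PC=0  xori  $r4, $r2, 6      | $r0=0 $r1=13 $r2=7 $r3=6 $r4=1
PC=1  andi  $r4, $r2, 5      | $r0=0 $r1=13 $r2=7 $r3=6 $r4=5
PC=2  or   $r3, $r0, $r4     | $r0=0 $r1=13 $r2=7 $r3=5 $r4=5
PC=3  bne  $r0, $r4, L6      | $r0=0 $r1=13 $r2=7 $r3=5 $r4=5  [TAKEN]
PC=4  or   $r0, $r1, $r3     | $r0=0 $r1=13 $r2=7 $r3=5 $r4=5
PC=6  slti  $r3, $r2, 5      | $r0=0 $r1=13 $r2=7 $r3=0 $r4=5
PC=7  bne  $r2, $r1, L13     | $r0=0 $r1=13 $r2=7 $r3=0 $r4=5  [TAKEN]
PC=8  xor  $r2, $r4, $r3     | $r0=0 $r1=13 $r2=5 $r3=0 $r4=5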